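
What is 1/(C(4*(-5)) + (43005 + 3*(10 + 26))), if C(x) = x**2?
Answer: 1/43513 ≈ 2.2982e-5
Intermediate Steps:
1/(C(4*(-5)) + (43005 + 3*(10 + 26))) = 1/((4*(-5))**2 + (43005 + 3*(10 + 26))) = 1/((-20)**2 + (43005 + 3*36)) = 1/(400 + (43005 + 108)) = 1/(400 + 43113) = 1/43513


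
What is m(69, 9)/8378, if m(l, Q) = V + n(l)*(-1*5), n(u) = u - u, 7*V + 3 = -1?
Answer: -2/29323 ≈ -6.8206e-5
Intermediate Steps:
V = -4/7 (V = -3/7 + (⅐)*(-1) = -3/7 - ⅐ = -4/7 ≈ -0.57143)
n(u) = 0
m(l, Q) = -4/7 (m(l, Q) = -4/7 + 0*(-1*5) = -4/7 + 0*(-5) = -4/7 + 0 = -4/7)
m(69, 9)/8378 = -4/7/8378 = -4/7*1/8378 = -2/29323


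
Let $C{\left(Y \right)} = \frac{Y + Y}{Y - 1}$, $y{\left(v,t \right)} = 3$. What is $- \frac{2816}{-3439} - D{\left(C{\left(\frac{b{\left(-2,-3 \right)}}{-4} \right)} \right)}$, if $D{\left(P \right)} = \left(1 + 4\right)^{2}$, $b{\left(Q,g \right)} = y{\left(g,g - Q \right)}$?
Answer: $- \frac{83159}{3439} \approx -24.181$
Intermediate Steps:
$b{\left(Q,g \right)} = 3$
$C{\left(Y \right)} = \frac{2 Y}{-1 + Y}$
$D{\left(P \right)} = 25$ ($D{\left(P \right)} = 5^{2} = 25$)
$- \frac{2816}{-3439} - D{\left(C{\left(\frac{b{\left(-2,-3 \right)}}{-4} \right)} \right)} = - \frac{2816}{-3439} - 25 = \left(-2816\right) \left(- \frac{1}{3439}\right) - 25 = \frac{2816}{3439} - 25 = - \frac{83159}{3439}$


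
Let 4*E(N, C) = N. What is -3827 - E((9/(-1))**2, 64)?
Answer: -15389/4 ≈ -3847.3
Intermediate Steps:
E(N, C) = N/4
-3827 - E((9/(-1))**2, 64) = -3827 - (9/(-1))**2/4 = -3827 - (9*(-1))**2/4 = -3827 - (-9)**2/4 = -3827 - 81/4 = -15389/4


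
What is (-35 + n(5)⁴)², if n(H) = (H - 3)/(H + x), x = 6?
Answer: 262573231561/214358881 ≈ 1224.9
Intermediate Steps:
n(H) = (-3 + H)/(6 + H) (n(H) = (H - 3)/(H + 6) = (-3 + H)/(6 + H))
(-35 + n(5)⁴)² = (-35 + ((-3 + 5)/(6 + 5))⁴)² = (-35 + (2/11)⁴)² = (-35 + 16/14641)² = (-512419/14641)² = 262573231561/214358881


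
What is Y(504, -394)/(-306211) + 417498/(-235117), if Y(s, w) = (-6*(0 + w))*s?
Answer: -407974040430/71995411687 ≈ -5.6667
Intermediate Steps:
Y(s, w) = -6*s*w (Y(s, w) = (-6*w)*s = -6*s*w)
Y(504, -394)/(-306211) + 417498/(-235117) = -6*504*(-394)/(-306211) + 417498/(-235117) = 1191456*(-1/306211) + 417498*(-1/235117) = -1191456/306211 - 417498/235117 = -407974040430/71995411687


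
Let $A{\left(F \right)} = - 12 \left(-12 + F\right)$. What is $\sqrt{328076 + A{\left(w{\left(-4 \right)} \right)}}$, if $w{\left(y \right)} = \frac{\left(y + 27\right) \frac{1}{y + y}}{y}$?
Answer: $\frac{\sqrt{5251382}}{4} \approx 572.9$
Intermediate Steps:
$w{\left(y \right)} = \frac{27 + y}{2 y^{2}}$ ($w{\left(y \right)} = \frac{\left(27 + y\right) \frac{1}{2 y}}{y} = \frac{\frac{1}{2} \frac{1}{y} \left(27 + y\right)}{y} = \frac{27 + y}{2 y^{2}}$)
$A{\left(F \right)} = 144 - 12 F$
$\sqrt{328076 + A{\left(w{\left(-4 \right)} \right)}} = \sqrt{328076 + \left(144 - 12 \frac{27 - 4}{2 \cdot 16}\right)} = \sqrt{328076 + \left(144 - 12 \cdot \frac{1}{2} \cdot \frac{1}{16} \cdot 23\right)} = \sqrt{328076 + \left(144 - \frac{69}{8}\right)} = \sqrt{328076 + \frac{1083}{8}} = \sqrt{\frac{2625691}{8}} = \frac{\sqrt{5251382}}{4}$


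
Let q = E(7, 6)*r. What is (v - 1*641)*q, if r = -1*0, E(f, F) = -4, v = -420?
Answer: 0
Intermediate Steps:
r = 0
q = 0 (q = -4*0 = 0)
(v - 1*641)*q = (-420 - 1*641)*0 = (-420 - 641)*0 = -1061*0 = 0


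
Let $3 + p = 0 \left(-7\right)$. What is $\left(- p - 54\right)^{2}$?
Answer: $2601$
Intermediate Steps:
$p = -3$ ($p = -3 + 0 \left(-7\right) = -3 + 0 = -3$)
$\left(- p - 54\right)^{2} = \left(\left(-1\right) \left(-3\right) - 54\right)^{2} = \left(3 - 54\right)^{2} = \left(-51\right)^{2} = 2601$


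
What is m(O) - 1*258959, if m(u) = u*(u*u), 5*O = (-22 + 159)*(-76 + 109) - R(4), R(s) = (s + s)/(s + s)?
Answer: 738504305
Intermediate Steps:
R(s) = 1 (R(s) = (2*s)/((2*s)) = (2*s)*(1/(2*s)) = 1)
O = 904 (O = ((-22 + 159)*(-76 + 109) - 1*1)/5 = (137*33 - 1)/5 = (4521 - 1)/5 = (⅕)*4520 = 904)
m(u) = u³ (m(u) = u*u² = u³)
m(O) - 1*258959 = 904³ - 1*258959 = 738763264 - 258959 = 738504305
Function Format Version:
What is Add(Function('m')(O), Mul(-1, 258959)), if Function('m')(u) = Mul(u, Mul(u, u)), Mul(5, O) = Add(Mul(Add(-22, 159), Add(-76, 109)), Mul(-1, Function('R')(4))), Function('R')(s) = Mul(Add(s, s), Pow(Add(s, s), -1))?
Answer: 738504305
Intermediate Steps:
Function('R')(s) = 1 (Function('R')(s) = Mul(Mul(2, s), Pow(Mul(2, s), -1)) = Mul(Mul(2, s), Mul(Rational(1, 2), Pow(s, -1))) = 1)
O = 904 (O = Mul(Rational(1, 5), Add(Mul(Add(-22, 159), Add(-76, 109)), Mul(-1, 1))) = Mul(Rational(1, 5), Add(Mul(137, 33), -1)) = Mul(Rational(1, 5), Add(4521, -1)) = Mul(Rational(1, 5), 4520) = 904)
Function('m')(u) = Pow(u, 3) (Function('m')(u) = Mul(u, Pow(u, 2)) = Pow(u, 3))
Add(Function('m')(O), Mul(-1, 258959)) = Add(Pow(904, 3), Mul(-1, 258959)) = Add(738763264, -258959) = 738504305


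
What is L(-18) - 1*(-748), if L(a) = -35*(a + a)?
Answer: 2008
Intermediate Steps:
L(a) = -70*a
L(-18) - 1*(-748) = -70*(-18) - 1*(-748) = 1260 + 748 = 2008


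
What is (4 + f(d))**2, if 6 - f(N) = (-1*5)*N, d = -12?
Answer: 2500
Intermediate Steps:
f(N) = 6 + 5*N (f(N) = 6 - (-1*5)*N = 6 - (-5)*N = 6 + 5*N)
(4 + f(d))**2 = (4 + (6 + 5*(-12)))**2 = (4 + (6 - 60))**2 = (4 - 54)**2 = (-50)**2 = 2500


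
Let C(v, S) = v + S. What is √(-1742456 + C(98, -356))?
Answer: I*√1742714 ≈ 1320.1*I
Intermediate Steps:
C(v, S) = S + v
√(-1742456 + C(98, -356)) = √(-1742456 + (-356 + 98)) = √(-1742456 - 258) = √(-1742714) = I*√1742714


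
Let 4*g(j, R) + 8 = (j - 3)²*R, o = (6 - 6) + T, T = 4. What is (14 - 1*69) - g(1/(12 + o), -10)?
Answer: -16091/512 ≈ -31.428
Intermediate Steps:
o = 4 (o = (6 - 6) + 4 = 0 + 4 = 4)
g(j, R) = -2 + R*(-3 + j)²/4 (g(j, R) = -2 + ((j - 3)²*R)/4 = -2 + ((-3 + j)²*R)/4 = -2 + (R*(-3 + j)²)/4 = -2 + R*(-3 + j)²/4)
(14 - 1*69) - g(1/(12 + o), -10) = (14 - 1*69) - (-2 + (¼)*(-10)*(-3 + 1/(12 + 4))²) = (14 - 69) - (-2 + (¼)*(-10)*(-3 + 1/16)²) = -55 - (-2 + (¼)*(-10)*(-3 + 1/16)²) = -55 - (-2 + (¼)*(-10)*(-47/16)²) = -55 - (-2 + (¼)*(-10)*(2209/256)) = -55 - (-2 - 11045/512) = -55 - 1*(-12069/512) = -55 + 12069/512 = -16091/512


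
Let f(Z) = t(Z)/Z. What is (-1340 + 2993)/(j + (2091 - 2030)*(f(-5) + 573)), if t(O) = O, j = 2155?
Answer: 1653/37169 ≈ 0.044473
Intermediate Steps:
f(Z) = 1 (f(Z) = Z/Z = 1)
(-1340 + 2993)/(j + (2091 - 2030)*(f(-5) + 573)) = (-1340 + 2993)/(2155 + (2091 - 2030)*(1 + 573)) = 1653/(2155 + 61*574) = 1653/(2155 + 35014) = 1653/37169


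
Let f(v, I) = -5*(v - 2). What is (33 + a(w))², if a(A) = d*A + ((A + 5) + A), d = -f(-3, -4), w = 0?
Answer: 1444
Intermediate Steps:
f(v, I) = 10 - 5*v (f(v, I) = -5*(-2 + v) = 10 - 5*v)
d = -25 (d = -(10 - 5*(-3)) = -(10 + 15) = -1*25 = -25)
a(A) = 5 - 23*A (a(A) = -25*A + ((A + 5) + A) = -25*A + ((5 + A) + A) = -25*A + (5 + 2*A) = 5 - 23*A)
(33 + a(w))² = (33 + (5 - 23*0))² = (33 + (5 + 0))² = (33 + 5)² = 38² = 1444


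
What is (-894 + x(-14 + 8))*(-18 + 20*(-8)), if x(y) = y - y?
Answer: 159132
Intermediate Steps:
x(y) = 0
(-894 + x(-14 + 8))*(-18 + 20*(-8)) = (-894 + 0)*(-18 + 20*(-8)) = -894*(-18 - 160) = -894*(-178) = 159132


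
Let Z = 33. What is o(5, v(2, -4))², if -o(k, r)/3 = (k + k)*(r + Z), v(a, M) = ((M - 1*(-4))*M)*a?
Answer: 980100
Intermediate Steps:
v(a, M) = M*a*(4 + M) (v(a, M) = ((M + 4)*M)*a = ((4 + M)*M)*a = (M*(4 + M))*a = M*a*(4 + M))
o(k, r) = -6*k*(33 + r) (o(k, r) = -3*(k + k)*(r + 33) = -3*2*k*(33 + r) = -6*k*(33 + r))
o(5, v(2, -4))² = (-6*5*(33 - 4*2*(4 - 4)))² = (-6*5*(33 - 4*2*0))² = (-6*5*(33 + 0))² = (-6*5*33)² = (-990)² = 980100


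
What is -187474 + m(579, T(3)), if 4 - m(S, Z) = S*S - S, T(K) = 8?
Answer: -522132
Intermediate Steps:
m(S, Z) = 4 + S - S² (m(S, Z) = 4 - (S*S - S) = 4 - (S² - S) = 4 + (S - S²) = 4 + S - S²)
-187474 + m(579, T(3)) = -187474 + (4 + 579 - 1*579²) = -187474 + (4 + 579 - 1*335241) = -187474 + (4 + 579 - 335241) = -187474 - 334658 = -522132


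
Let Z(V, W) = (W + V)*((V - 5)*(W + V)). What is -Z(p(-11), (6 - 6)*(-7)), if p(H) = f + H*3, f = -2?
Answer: 49000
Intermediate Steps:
p(H) = -2 + 3*H (p(H) = -2 + H*3 = -2 + 3*H)
Z(V, W) = (V + W)²*(-5 + V) (Z(V, W) = (V + W)*((-5 + V)*(V + W)) = (V + W)²*(-5 + V))
-Z(p(-11), (6 - 6)*(-7)) = -((-2 + 3*(-11)) + (6 - 6)*(-7))²*(-5 + (-2 + 3*(-11))) = -((-2 - 33) + 0*(-7))²*(-5 + (-2 - 33)) = -(-35 + 0)²*(-5 - 35) = -(-35)²*(-40) = -1225*(-40) = -1*(-49000) = 49000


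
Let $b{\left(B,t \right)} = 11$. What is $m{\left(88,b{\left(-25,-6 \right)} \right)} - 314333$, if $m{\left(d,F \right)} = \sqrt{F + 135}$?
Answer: $-314333 + \sqrt{146} \approx -3.1432 \cdot 10^{5}$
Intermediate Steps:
$m{\left(d,F \right)} = \sqrt{135 + F}$
$m{\left(88,b{\left(-25,-6 \right)} \right)} - 314333 = \sqrt{135 + 11} - 314333 = \sqrt{146} - 314333 = -314333 + \sqrt{146}$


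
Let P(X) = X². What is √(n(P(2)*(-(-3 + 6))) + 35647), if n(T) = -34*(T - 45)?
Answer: √37585 ≈ 193.87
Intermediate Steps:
n(T) = 1530 - 34*T (n(T) = -34*(-45 + T) = 1530 - 34*T)
√(n(P(2)*(-(-3 + 6))) + 35647) = √((1530 - 34*2²*(-(-3 + 6))) + 35647) = √((1530 - 136*(-1*3)) + 35647) = √((1530 - 136*(-3)) + 35647) = √((1530 - 34*(-12)) + 35647) = √((1530 + 408) + 35647) = √(1938 + 35647) = √37585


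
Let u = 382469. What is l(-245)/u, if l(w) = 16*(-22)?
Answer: -352/382469 ≈ -0.00092034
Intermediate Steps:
l(w) = -352
l(-245)/u = -352/382469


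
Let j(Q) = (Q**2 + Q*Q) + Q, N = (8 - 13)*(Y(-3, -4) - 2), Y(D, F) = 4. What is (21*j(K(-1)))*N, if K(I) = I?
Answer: -210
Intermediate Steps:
N = -10 (N = (8 - 13)*(4 - 2) = -5*2 = -10)
j(Q) = Q + 2*Q**2 (j(Q) = (Q**2 + Q**2) + Q = 2*Q**2 + Q = Q + 2*Q**2)
(21*j(K(-1)))*N = (21*(-(1 + 2*(-1))))*(-10) = (21*(-(1 - 2)))*(-10) = (21*(-1*(-1)))*(-10) = (21*1)*(-10) = 21*(-10) = -210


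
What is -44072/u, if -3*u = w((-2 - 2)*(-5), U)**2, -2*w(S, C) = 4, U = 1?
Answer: 33054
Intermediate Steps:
w(S, C) = -2 (w(S, C) = -1/2*4 = -2)
u = -4/3 (u = -1/3*(-2)**2 = -1/3*4 = -4/3 ≈ -1.3333)
-44072/u = -44072/(-4/3) = -44072*(-3/4) = 33054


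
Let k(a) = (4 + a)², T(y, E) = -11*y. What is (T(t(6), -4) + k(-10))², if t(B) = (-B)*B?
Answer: 186624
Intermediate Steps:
t(B) = -B²
(T(t(6), -4) + k(-10))² = (-(-11)*6² + (4 - 10)²)² = (-(-11)*36 + (-6)²)² = (-11*(-36) + 36)² = (396 + 36)² = 432² = 186624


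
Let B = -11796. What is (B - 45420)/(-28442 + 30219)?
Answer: -57216/1777 ≈ -32.198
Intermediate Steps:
(B - 45420)/(-28442 + 30219) = (-11796 - 45420)/(-28442 + 30219) = -57216/1777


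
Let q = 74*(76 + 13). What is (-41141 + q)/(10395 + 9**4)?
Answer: -34555/16956 ≈ -2.0379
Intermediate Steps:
q = 6586 (q = 74*89 = 6586)
(-41141 + q)/(10395 + 9**4) = (-41141 + 6586)/(10395 + 9**4) = -34555/(10395 + 6561) = -34555/16956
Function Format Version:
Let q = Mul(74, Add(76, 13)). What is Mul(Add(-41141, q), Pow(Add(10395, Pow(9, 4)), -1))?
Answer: Rational(-34555, 16956) ≈ -2.0379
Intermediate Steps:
q = 6586 (q = Mul(74, 89) = 6586)
Mul(Add(-41141, q), Pow(Add(10395, Pow(9, 4)), -1)) = Mul(Add(-41141, 6586), Pow(Add(10395, Pow(9, 4)), -1)) = Mul(-34555, Pow(Add(10395, 6561), -1)) = Mul(-34555, Pow(16956, -1)) = Mul(-34555, Rational(1, 16956)) = Rational(-34555, 16956)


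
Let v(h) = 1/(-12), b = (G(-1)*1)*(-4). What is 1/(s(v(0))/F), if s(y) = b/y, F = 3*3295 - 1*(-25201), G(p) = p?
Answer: -17543/24 ≈ -730.96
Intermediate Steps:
F = 35086 (F = 9885 + 25201 = 35086)
b = 4 (b = -1*1*(-4) = -1*(-4) = 4)
v(h) = -1/12
s(y) = 4/y
1/(s(v(0))/F) = 1/((4/(-1/12))/35086) = 1/((4*(-12))*(1/35086)) = 1/(-48*1/35086) = 1/(-24/17543) = -17543/24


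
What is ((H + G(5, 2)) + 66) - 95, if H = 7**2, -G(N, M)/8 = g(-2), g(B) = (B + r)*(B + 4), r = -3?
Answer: 100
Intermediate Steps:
g(B) = (-3 + B)*(4 + B) (g(B) = (B - 3)*(B + 4) = (-3 + B)*(4 + B))
G(N, M) = 80 (G(N, M) = -8*(-12 - 2 + (-2)**2) = -8*(-12 - 2 + 4) = -8*(-10) = 80)
H = 49
((H + G(5, 2)) + 66) - 95 = ((49 + 80) + 66) - 95 = (129 + 66) - 95 = 195 - 95 = 100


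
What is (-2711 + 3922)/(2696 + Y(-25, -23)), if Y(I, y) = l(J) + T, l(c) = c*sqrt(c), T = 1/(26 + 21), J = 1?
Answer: 56917/126760 ≈ 0.44901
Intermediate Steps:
T = 1/47 ≈ 0.021277
l(c) = c**(3/2)
Y(I, y) = 48/47 (Y(I, y) = 1**(3/2) + 1/47 = 1 + 1/47 = 48/47)
(-2711 + 3922)/(2696 + Y(-25, -23)) = (-2711 + 3922)/(2696 + 48/47) = 1211/(126760/47) = 1211*(47/126760) = 56917/126760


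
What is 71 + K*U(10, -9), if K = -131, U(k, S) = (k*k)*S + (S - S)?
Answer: 117971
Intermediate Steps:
U(k, S) = S*k² (U(k, S) = k²*S + 0 = S*k² + 0 = S*k²)
71 + K*U(10, -9) = 71 - (-1179)*10² = 71 - (-1179)*100 = 71 - 131*(-900) = 71 + 117900 = 117971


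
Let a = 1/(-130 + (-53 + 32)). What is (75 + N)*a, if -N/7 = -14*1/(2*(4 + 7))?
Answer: -874/1661 ≈ -0.52619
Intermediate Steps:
N = 49/11 (N = -(-98)/((4 + 7)*2) = -(-98)/(11*2) = -(-98)/22 = -7*(-7/11) = 49/11 ≈ 4.4545)
a = -1/151 (a = 1/(-130 - 21) = 1/(-151) = -1/151 ≈ -0.0066225)
(75 + N)*a = (75 + 49/11)*(-1/151) = (874/11)*(-1/151) = -874/1661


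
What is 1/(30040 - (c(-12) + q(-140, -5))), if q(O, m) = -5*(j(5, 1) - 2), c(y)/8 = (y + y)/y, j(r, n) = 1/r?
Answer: 1/30015 ≈ 3.3317e-5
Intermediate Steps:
c(y) = 16 (c(y) = 8*((y + y)/y) = 8*((2*y)/y) = 8*2 = 16)
q(O, m) = 9 (q(O, m) = -5*(1/5 - 2) = -5*(⅕ - 2) = -5*(-9/5) = 9)
1/(30040 - (c(-12) + q(-140, -5))) = 1/(30040 - (16 + 9)) = 1/(30040 - 1*25) = 1/(30040 - 25) = 1/30015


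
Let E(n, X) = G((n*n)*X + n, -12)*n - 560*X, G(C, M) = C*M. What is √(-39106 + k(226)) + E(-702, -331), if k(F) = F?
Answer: -1374112804864 + 36*I*√30 ≈ -1.3741e+12 + 197.18*I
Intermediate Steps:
E(n, X) = -560*X + n*(-12*n - 12*X*n²) (E(n, X) = (((n*n)*X + n)*(-12))*n - 560*X = ((n²*X + n)*(-12))*n - 560*X = ((X*n² + n)*(-12))*n - 560*X = ((n + X*n²)*(-12))*n - 560*X = (-12*n - 12*X*n²)*n - 560*X = n*(-12*n - 12*X*n²) - 560*X = -560*X + n*(-12*n - 12*X*n²))
√(-39106 + k(226)) + E(-702, -331) = √(-39106 + 226) + (-560*(-331) - 12*(-702)²*(1 - 331*(-702))) = √(-38880) + (185360 - 12*492804*(1 + 232362)) = 36*I*√30 + (185360 - 12*492804*232363) = 36*I*√30 + (185360 - 1374112990224) = 36*I*√30 - 1374112804864 = -1374112804864 + 36*I*√30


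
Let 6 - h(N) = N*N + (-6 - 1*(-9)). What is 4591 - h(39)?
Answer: 6109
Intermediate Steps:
h(N) = 3 - N² (h(N) = 6 - (N*N + (-6 - 1*(-9))) = 6 - (N² + (-6 + 9)) = 6 - (N² + 3) = 6 - (3 + N²) = 6 + (-3 - N²) = 3 - N²)
4591 - h(39) = 4591 - (3 - 1*39²) = 4591 - (3 - 1*1521) = 4591 - (3 - 1521) = 4591 - 1*(-1518) = 4591 + 1518 = 6109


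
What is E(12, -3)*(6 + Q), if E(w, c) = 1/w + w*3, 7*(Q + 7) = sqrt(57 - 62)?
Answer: -433/12 + 433*I*sqrt(5)/84 ≈ -36.083 + 11.526*I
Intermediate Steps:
Q = -7 + I*sqrt(5)/7 (Q = -7 + sqrt(57 - 62)/7 = -7 + sqrt(-5)/7 = -7 + (I*sqrt(5))/7 = -7 + I*sqrt(5)/7 ≈ -7.0 + 0.31944*I)
E(w, c) = 1/w + 3*w
E(12, -3)*(6 + Q) = (1/12 + 3*12)*(6 + (-7 + I*sqrt(5)/7)) = (1/12 + 36)*(-1 + I*sqrt(5)/7) = 433*(-1 + I*sqrt(5)/7)/12 = -433/12 + 433*I*sqrt(5)/84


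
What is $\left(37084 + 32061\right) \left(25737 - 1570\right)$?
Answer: $1671027215$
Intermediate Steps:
$\left(37084 + 32061\right) \left(25737 - 1570\right) = 69145 \cdot 24167 = 1671027215$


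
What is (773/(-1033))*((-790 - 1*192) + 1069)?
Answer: -67251/1033 ≈ -65.103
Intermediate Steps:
(773/(-1033))*((-790 - 1*192) + 1069) = (773*(-1/1033))*((-790 - 192) + 1069) = -773*(-982 + 1069)/1033 = -773/1033*87 = -67251/1033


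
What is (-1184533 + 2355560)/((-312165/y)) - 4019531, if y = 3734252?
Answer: -5627666811419/312165 ≈ -1.8028e+7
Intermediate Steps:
(-1184533 + 2355560)/((-312165/y)) - 4019531 = (-1184533 + 2355560)/((-312165/3734252)) - 4019531 = 1171027/((-312165*1/3734252)) - 4019531 = 1171027/(-312165/3734252) - 4019531 = 1171027*(-3734252/312165) - 4019531 = -4372909916804/312165 - 4019531 = -5627666811419/312165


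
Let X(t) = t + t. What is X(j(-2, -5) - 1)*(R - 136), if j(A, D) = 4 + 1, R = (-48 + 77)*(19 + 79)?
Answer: 21648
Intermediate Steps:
R = 2842 (R = 29*98 = 2842)
j(A, D) = 5
X(t) = 2*t
X(j(-2, -5) - 1)*(R - 136) = (2*(5 - 1))*(2842 - 136) = (2*4)*2706 = 8*2706 = 21648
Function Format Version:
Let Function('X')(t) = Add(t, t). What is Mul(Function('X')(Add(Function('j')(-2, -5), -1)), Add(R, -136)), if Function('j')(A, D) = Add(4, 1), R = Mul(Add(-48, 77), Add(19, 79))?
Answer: 21648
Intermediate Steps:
R = 2842 (R = Mul(29, 98) = 2842)
Function('j')(A, D) = 5
Function('X')(t) = Mul(2, t)
Mul(Function('X')(Add(Function('j')(-2, -5), -1)), Add(R, -136)) = Mul(Mul(2, Add(5, -1)), Add(2842, -136)) = Mul(Mul(2, 4), 2706) = Mul(8, 2706) = 21648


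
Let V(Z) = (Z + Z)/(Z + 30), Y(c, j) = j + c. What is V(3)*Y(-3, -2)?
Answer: -10/11 ≈ -0.90909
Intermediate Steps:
Y(c, j) = c + j
V(Z) = 2*Z/(30 + Z) (V(Z) = (2*Z)/(30 + Z) = 2*Z/(30 + Z))
V(3)*Y(-3, -2) = (2*3/(30 + 3))*(-3 - 2) = (2*3/33)*(-5) = (2*3*(1/33))*(-5) = (2/11)*(-5) = -10/11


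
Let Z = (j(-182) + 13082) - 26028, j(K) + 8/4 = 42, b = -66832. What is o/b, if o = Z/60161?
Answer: 6453/2010339976 ≈ 3.2099e-6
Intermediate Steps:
j(K) = 40 (j(K) = -2 + 42 = 40)
Z = -12906 (Z = (40 + 13082) - 26028 = 13122 - 26028 = -12906)
o = -12906/60161 ≈ -0.21452
o/b = -12906/60161/(-66832) = -12906/60161*(-1/66832) = 6453/2010339976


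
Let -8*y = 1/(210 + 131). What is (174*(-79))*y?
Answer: 6873/1364 ≈ 5.0389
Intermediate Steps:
y = -1/2728 (y = -1/(8*(210 + 131)) = -⅛/341 = -⅛*1/341 = -1/2728 ≈ -0.00036657)
(174*(-79))*y = (174*(-79))*(-1/2728) = -13746*(-1/2728) = 6873/1364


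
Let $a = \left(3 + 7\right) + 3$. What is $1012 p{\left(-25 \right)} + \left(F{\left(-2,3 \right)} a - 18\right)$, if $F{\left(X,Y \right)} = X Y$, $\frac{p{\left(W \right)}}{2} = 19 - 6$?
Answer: $26216$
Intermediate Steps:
$p{\left(W \right)} = 26$ ($p{\left(W \right)} = 2 \left(19 - 6\right) = 2 \cdot 13 = 26$)
$a = 13$ ($a = 10 + 3 = 13$)
$1012 p{\left(-25 \right)} + \left(F{\left(-2,3 \right)} a - 18\right) = 1012 \cdot 26 + \left(\left(-2\right) 3 \cdot 13 - 18\right) = 26312 - 96 = 26216$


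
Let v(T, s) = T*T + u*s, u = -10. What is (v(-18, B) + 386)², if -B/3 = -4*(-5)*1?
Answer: 1716100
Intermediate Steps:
B = -60 (B = -3*(-4*(-5)) = -60 ≈ -60.000)
v(T, s) = T² - 10*s (v(T, s) = T*T - 10*s = T² - 10*s)
(v(-18, B) + 386)² = (((-18)² - 10*(-60)) + 386)² = ((324 + 600) + 386)² = (924 + 386)² = 1310² = 1716100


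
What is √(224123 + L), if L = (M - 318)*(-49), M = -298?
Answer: √254307 ≈ 504.29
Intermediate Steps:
L = 30184 (L = (-298 - 318)*(-49) = -616*(-49) = 30184)
√(224123 + L) = √(224123 + 30184) = √254307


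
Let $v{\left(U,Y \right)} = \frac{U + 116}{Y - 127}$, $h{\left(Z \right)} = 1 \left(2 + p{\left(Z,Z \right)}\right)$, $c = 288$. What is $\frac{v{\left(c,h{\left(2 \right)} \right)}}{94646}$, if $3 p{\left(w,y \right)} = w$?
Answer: $- \frac{606}{17651479} \approx -3.4331 \cdot 10^{-5}$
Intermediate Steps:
$p{\left(w,y \right)} = \frac{w}{3}$
$h{\left(Z \right)} = 2 + \frac{Z}{3}$ ($h{\left(Z \right)} = 1 \left(2 + \frac{Z}{3}\right) = 2 + \frac{Z}{3}$)
$v{\left(U,Y \right)} = \frac{116 + U}{-127 + Y}$
$\frac{v{\left(c,h{\left(2 \right)} \right)}}{94646} = \frac{\frac{1}{-127 + \left(2 + \frac{1}{3} \cdot 2\right)} \left(116 + 288\right)}{94646} = \frac{1}{-127 + \left(2 + \frac{2}{3}\right)} 404 \cdot \frac{1}{94646} = \frac{1}{-127 + \frac{8}{3}} \cdot 404 \cdot \frac{1}{94646} = \frac{1}{- \frac{373}{3}} \cdot 404 \cdot \frac{1}{94646} = \left(- \frac{3}{373}\right) 404 \cdot \frac{1}{94646} = \left(- \frac{1212}{373}\right) \frac{1}{94646} = - \frac{606}{17651479}$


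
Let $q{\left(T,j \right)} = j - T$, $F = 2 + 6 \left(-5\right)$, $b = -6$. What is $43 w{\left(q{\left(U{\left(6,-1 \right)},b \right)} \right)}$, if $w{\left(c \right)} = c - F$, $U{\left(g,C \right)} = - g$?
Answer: $1204$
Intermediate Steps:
$F = -28$ ($F = 2 - 30 = -28$)
$w{\left(c \right)} = 28 + c$ ($w{\left(c \right)} = c - -28 = c + 28 = 28 + c$)
$43 w{\left(q{\left(U{\left(6,-1 \right)},b \right)} \right)} = 43 \left(28 - \left(6 - 6\right)\right) = 43 \left(28 - 0\right) = 43 \left(28 + \left(-6 + 6\right)\right) = 43 \left(28 + 0\right) = 43 \cdot 28 = 1204$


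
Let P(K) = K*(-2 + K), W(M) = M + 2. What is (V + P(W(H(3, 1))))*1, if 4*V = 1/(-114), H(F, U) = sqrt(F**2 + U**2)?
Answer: 4559/456 + 2*sqrt(10) ≈ 16.322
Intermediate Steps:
W(M) = 2 + M
V = -1/456 (V = (1/4)/(-114) = (1/4)*(-1/114) = -1/456 ≈ -0.0021930)
(V + P(W(H(3, 1))))*1 = (-1/456 + (2 + sqrt(3**2 + 1**2))*(-2 + (2 + sqrt(3**2 + 1**2))))*1 = (-1/456 + (2 + sqrt(9 + 1))*(-2 + (2 + sqrt(9 + 1))))*1 = (-1/456 + (2 + sqrt(10))*(-2 + (2 + sqrt(10))))*1 = (-1/456 + (2 + sqrt(10))*sqrt(10))*1 = (-1/456 + sqrt(10)*(2 + sqrt(10)))*1 = -1/456 + sqrt(10)*(2 + sqrt(10))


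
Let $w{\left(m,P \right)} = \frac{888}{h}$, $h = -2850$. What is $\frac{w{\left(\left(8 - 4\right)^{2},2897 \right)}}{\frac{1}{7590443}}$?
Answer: $- \frac{59125556}{25} \approx -2.365 \cdot 10^{6}$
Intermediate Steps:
$w{\left(m,P \right)} = - \frac{148}{475}$ ($w{\left(m,P \right)} = \frac{888}{-2850} = 888 \left(- \frac{1}{2850}\right) = - \frac{148}{475}$)
$\frac{w{\left(\left(8 - 4\right)^{2},2897 \right)}}{\frac{1}{7590443}} = - \frac{148}{475 \cdot \frac{1}{7590443}} = - \frac{148 \frac{1}{\frac{1}{7590443}}}{475} = \left(- \frac{148}{475}\right) 7590443 = - \frac{59125556}{25}$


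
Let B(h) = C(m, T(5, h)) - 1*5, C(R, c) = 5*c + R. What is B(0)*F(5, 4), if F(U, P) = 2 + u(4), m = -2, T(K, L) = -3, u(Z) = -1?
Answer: -22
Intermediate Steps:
C(R, c) = R + 5*c
B(h) = -22 (B(h) = (-2 + 5*(-3)) - 1*5 = (-2 - 15) - 5 = -17 - 5 = -22)
F(U, P) = 1 (F(U, P) = 2 - 1 = 1)
B(0)*F(5, 4) = -22*1 = -22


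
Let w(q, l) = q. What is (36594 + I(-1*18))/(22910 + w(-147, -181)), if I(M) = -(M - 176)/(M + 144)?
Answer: 2305519/1434069 ≈ 1.6077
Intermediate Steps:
I(M) = -(-176 + M)/(144 + M)
(36594 + I(-1*18))/(22910 + w(-147, -181)) = (36594 + (176 - (-1)*18)/(144 - 1*18))/(22910 - 147) = (36594 + (176 - 1*(-18))/(144 - 18))/22763 = (36594 + (176 + 18)/126)*(1/22763) = (36594 + (1/126)*194)*(1/22763) = (36594 + 97/63)*(1/22763) = (2305519/63)*(1/22763) = 2305519/1434069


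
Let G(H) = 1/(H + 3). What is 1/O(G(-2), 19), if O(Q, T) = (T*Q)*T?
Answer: 1/361 ≈ 0.0027701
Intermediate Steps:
G(H) = 1/(3 + H)
O(Q, T) = Q*T**2 (O(Q, T) = (Q*T)*T = Q*T**2)
1/O(G(-2), 19) = 1/(19**2/(3 - 2)) = 1/(361/1) = 1/(1*361) = 1/361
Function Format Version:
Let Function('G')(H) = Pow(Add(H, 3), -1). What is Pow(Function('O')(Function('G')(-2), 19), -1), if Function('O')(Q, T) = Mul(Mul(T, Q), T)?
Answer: Rational(1, 361) ≈ 0.0027701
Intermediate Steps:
Function('G')(H) = Pow(Add(3, H), -1)
Function('O')(Q, T) = Mul(Q, Pow(T, 2)) (Function('O')(Q, T) = Mul(Mul(Q, T), T) = Mul(Q, Pow(T, 2)))
Pow(Function('O')(Function('G')(-2), 19), -1) = Pow(Mul(Pow(Add(3, -2), -1), Pow(19, 2)), -1) = Pow(Mul(Pow(1, -1), 361), -1) = Pow(Mul(1, 361), -1) = Pow(361, -1) = Rational(1, 361)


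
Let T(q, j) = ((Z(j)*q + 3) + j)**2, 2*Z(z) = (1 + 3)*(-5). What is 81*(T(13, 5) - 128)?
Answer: 1195236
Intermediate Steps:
Z(z) = -10 (Z(z) = ((1 + 3)*(-5))/2 = (4*(-5))/2 = (1/2)*(-20) = -10)
T(q, j) = (3 + j - 10*q)**2 (T(q, j) = ((-10*q + 3) + j)**2 = ((3 - 10*q) + j)**2 = (3 + j - 10*q)**2)
81*(T(13, 5) - 128) = 81*((3 + 5 - 10*13)**2 - 128) = 81*((3 + 5 - 130)**2 - 128) = 81*((-122)**2 - 128) = 81*(14884 - 128) = 81*14756 = 1195236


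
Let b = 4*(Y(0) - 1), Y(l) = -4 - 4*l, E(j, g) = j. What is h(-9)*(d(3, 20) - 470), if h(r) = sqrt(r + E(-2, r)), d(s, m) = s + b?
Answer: -487*I*sqrt(11) ≈ -1615.2*I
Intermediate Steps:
b = -20 (b = 4*((-4 - 4*0) - 1) = 4*((-4 + 0) - 1) = 4*(-4 - 1) = 4*(-5) = -20)
d(s, m) = -20 + s (d(s, m) = s - 20 = -20 + s)
h(r) = sqrt(-2 + r) (h(r) = sqrt(r - 2) = sqrt(-2 + r))
h(-9)*(d(3, 20) - 470) = sqrt(-2 - 9)*((-20 + 3) - 470) = sqrt(-11)*(-17 - 470) = (I*sqrt(11))*(-487) = -487*I*sqrt(11)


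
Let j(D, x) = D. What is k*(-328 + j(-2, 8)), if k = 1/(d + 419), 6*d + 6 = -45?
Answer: -660/821 ≈ -0.80390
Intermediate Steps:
d = -17/2 (d = -1 + (⅙)*(-45) = -1 - 15/2 = -17/2 ≈ -8.5000)
k = 2/821 (k = 1/(-17/2 + 419) = 1/(821/2) = 2/821 ≈ 0.0024361)
k*(-328 + j(-2, 8)) = 2*(-328 - 2)/821 = (2/821)*(-330) = -660/821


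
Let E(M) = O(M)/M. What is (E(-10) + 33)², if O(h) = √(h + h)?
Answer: (165 - I*√5)²/25 ≈ 1088.8 - 29.516*I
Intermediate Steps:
O(h) = √2*√h (O(h) = √(2*h) = √2*√h)
E(M) = √2/√M (E(M) = (√2*√M)/M = √2/√M)
(E(-10) + 33)² = (√2/√(-10) + 33)² = (√2*(-I*√10/10) + 33)² = (-I*√5/5 + 33)² = (33 - I*√5/5)²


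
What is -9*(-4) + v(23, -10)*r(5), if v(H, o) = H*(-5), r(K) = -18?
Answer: 2106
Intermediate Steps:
v(H, o) = -5*H
-9*(-4) + v(23, -10)*r(5) = -9*(-4) - 5*23*(-18) = 36 - 115*(-18) = 36 + 2070 = 2106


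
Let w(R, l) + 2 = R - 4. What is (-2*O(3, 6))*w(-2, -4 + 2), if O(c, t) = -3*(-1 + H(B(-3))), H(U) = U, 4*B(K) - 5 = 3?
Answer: -48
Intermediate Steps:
B(K) = 2 (B(K) = 5/4 + (1/4)*3 = 5/4 + 3/4 = 2)
O(c, t) = -3 (O(c, t) = -3*(-1 + 2) = -3*1 = -3)
w(R, l) = -6 + R (w(R, l) = -2 + (R - 4) = -2 + (-4 + R) = -6 + R)
(-2*O(3, 6))*w(-2, -4 + 2) = (-2*(-3))*(-6 - 2) = 6*(-8) = -48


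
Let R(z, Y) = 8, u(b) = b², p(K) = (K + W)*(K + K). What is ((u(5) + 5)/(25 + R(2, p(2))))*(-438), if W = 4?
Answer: -4380/11 ≈ -398.18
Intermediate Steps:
p(K) = 2*K*(4 + K) (p(K) = (K + 4)*(K + K) = (4 + K)*(2*K) = 2*K*(4 + K))
((u(5) + 5)/(25 + R(2, p(2))))*(-438) = ((5² + 5)/(25 + 8))*(-438) = ((25 + 5)/33)*(-438) = (30*(1/33))*(-438) = (10/11)*(-438) = -4380/11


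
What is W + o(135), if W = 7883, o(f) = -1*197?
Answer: 7686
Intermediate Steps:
o(f) = -197
W + o(135) = 7883 - 197 = 7686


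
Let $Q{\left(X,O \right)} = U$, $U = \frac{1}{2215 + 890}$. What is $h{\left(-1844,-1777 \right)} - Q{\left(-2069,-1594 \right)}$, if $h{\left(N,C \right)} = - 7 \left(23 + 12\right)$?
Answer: $- \frac{760726}{3105} \approx -245.0$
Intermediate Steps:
$U = \frac{1}{3105} \approx 0.00032206$
$Q{\left(X,O \right)} = \frac{1}{3105}$
$h{\left(N,C \right)} = -245$ ($h{\left(N,C \right)} = \left(-7\right) 35 = -245$)
$h{\left(-1844,-1777 \right)} - Q{\left(-2069,-1594 \right)} = -245 - \frac{1}{3105} = - \frac{760726}{3105}$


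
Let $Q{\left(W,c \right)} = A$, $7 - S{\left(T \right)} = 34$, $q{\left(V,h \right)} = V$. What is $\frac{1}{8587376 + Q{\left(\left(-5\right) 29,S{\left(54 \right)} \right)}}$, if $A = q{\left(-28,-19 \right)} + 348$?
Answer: $\frac{1}{8587696} \approx 1.1645 \cdot 10^{-7}$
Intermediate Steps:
$S{\left(T \right)} = -27$ ($S{\left(T \right)} = 7 - 34 = -27$)
$A = 320$ ($A = -28 + 348 = 320$)
$Q{\left(W,c \right)} = 320$
$\frac{1}{8587376 + Q{\left(\left(-5\right) 29,S{\left(54 \right)} \right)}} = \frac{1}{8587376 + 320} = \frac{1}{8587696}$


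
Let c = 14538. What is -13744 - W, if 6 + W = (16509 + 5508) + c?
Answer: -50293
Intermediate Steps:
W = 36549 (W = -6 + ((16509 + 5508) + 14538) = -6 + (22017 + 14538) = -6 + 36555 = 36549)
-13744 - W = -13744 - 1*36549 = -13744 - 36549 = -50293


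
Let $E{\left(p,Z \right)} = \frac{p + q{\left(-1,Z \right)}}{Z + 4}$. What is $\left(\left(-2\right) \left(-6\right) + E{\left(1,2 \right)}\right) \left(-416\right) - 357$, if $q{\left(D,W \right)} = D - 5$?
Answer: $- \frac{15007}{3} \approx -5002.3$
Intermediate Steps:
$q{\left(D,W \right)} = -5 + D$
$E{\left(p,Z \right)} = \frac{-6 + p}{4 + Z}$ ($E{\left(p,Z \right)} = \frac{p - 6}{Z + 4} = \frac{p - 6}{4 + Z} = \frac{-6 + p}{4 + Z}$)
$\left(\left(-2\right) \left(-6\right) + E{\left(1,2 \right)}\right) \left(-416\right) - 357 = \left(\left(-2\right) \left(-6\right) + \frac{-6 + 1}{4 + 2}\right) \left(-416\right) - 357 = \left(12 + \frac{1}{6} \left(-5\right)\right) \left(-416\right) - 357 = \left(12 - \frac{5}{6}\right) \left(-416\right) - 357 = \frac{67}{6} \left(-416\right) - 357 = - \frac{13936}{3} - 357 = - \frac{15007}{3}$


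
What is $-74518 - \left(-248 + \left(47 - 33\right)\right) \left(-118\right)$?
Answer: $-102130$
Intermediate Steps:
$-74518 - \left(-248 + \left(47 - 33\right)\right) \left(-118\right) = -74518 - \left(-248 + 14\right) \left(-118\right) = -74518 - \left(-234\right) \left(-118\right) = -74518 - 27612 = -102130$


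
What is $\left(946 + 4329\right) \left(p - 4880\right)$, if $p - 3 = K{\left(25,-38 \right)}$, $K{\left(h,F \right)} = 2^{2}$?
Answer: $-25705075$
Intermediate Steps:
$K{\left(h,F \right)} = 4$
$p = 7$ ($p = 3 + 4 = 7$)
$\left(946 + 4329\right) \left(p - 4880\right) = \left(946 + 4329\right) \left(7 - 4880\right) = 5275 \left(-4873\right) = -25705075$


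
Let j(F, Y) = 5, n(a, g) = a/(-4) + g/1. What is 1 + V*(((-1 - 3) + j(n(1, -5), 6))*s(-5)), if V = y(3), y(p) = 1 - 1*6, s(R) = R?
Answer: 26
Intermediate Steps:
n(a, g) = g - a/4 (n(a, g) = a*(-1/4) + g*1 = -a/4 + g = g - a/4)
y(p) = -5 (y(p) = 1 - 6 = -5)
V = -5
1 + V*(((-1 - 3) + j(n(1, -5), 6))*s(-5)) = 1 - 5*((-1 - 3) + 5)*(-5) = 1 - 5*(-4 + 5)*(-5) = 1 - 5*(-5) = 1 + 25 = 26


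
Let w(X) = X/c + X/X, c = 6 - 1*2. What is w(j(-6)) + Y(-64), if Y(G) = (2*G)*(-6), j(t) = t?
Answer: 1535/2 ≈ 767.50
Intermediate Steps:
c = 4 (c = 6 - 2 = 4)
Y(G) = -12*G
w(X) = 1 + X/4 (w(X) = X/4 + X/X = X*(1/4) + 1 = X/4 + 1 = 1 + X/4)
w(j(-6)) + Y(-64) = (1 + (1/4)*(-6)) - 12*(-64) = (1 - 3/2) + 768 = -1/2 + 768 = 1535/2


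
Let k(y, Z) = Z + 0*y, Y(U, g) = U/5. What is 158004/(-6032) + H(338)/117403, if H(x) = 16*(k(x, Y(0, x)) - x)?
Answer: -357360859/13618748 ≈ -26.240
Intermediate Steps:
Y(U, g) = U/5 (Y(U, g) = U*(⅕) = U/5)
k(y, Z) = Z (k(y, Z) = Z + 0 = Z)
H(x) = -16*x (H(x) = 16*((⅕)*0 - x) = 16*(0 - x) = 16*(-x) = -16*x)
158004/(-6032) + H(338)/117403 = 158004/(-6032) - 16*338/117403 = 158004*(-1/6032) - 5408*1/117403 = -39501/1508 - 416/9031 = -357360859/13618748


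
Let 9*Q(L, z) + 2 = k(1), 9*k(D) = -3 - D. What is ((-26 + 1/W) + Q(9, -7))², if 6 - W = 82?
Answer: 26182152481/37896336 ≈ 690.89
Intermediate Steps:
W = -76 (W = 6 - 1*82 = 6 - 82 = -76)
k(D) = -⅓ - D/9 (k(D) = (-3 - D)/9 = -⅓ - D/9)
Q(L, z) = -22/81 (Q(L, z) = -2/9 + (-⅓ - ⅑*1)/9 = -2/9 + (-⅓ - ⅑)/9 = -2/9 + (⅑)*(-4/9) = -2/9 - 4/81 = -22/81)
((-26 + 1/W) + Q(9, -7))² = ((-26 + 1/(-76)) - 22/81)² = ((-26 - 1/76) - 22/81)² = (-1977/76 - 22/81)² = (-161809/6156)² = 26182152481/37896336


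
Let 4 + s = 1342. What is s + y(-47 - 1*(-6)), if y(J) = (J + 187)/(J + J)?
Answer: 54785/41 ≈ 1336.2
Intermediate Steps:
s = 1338 (s = -4 + 1342 = 1338)
y(J) = (187 + J)/(2*J) (y(J) = (187 + J)/((2*J)) = (187 + J)*(1/(2*J)) = (187 + J)/(2*J))
s + y(-47 - 1*(-6)) = 1338 + (187 + (-47 - 1*(-6)))/(2*(-47 - 1*(-6))) = 1338 + (187 + (-47 + 6))/(2*(-47 + 6)) = 1338 + (1/2)*(187 - 41)/(-41) = 1338 + (1/2)*(-1/41)*146 = 1338 - 73/41 = 54785/41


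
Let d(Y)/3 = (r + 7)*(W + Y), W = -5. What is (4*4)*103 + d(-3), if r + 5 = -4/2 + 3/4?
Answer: 1630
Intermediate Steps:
r = -25/4 (r = -5 + (-4/2 + 3/4) = -5 + (-4*1/2 + 3*(1/4)) = -5 + (-2 + 3/4) = -5 - 5/4 = -25/4 ≈ -6.2500)
d(Y) = -45/4 + 9*Y/4 (d(Y) = 3*((-25/4 + 7)*(-5 + Y)) = 3*(3*(-5 + Y)/4) = 3*(-15/4 + 3*Y/4) = -45/4 + 9*Y/4)
(4*4)*103 + d(-3) = (4*4)*103 + (-45/4 + (9/4)*(-3)) = 16*103 + (-45/4 - 27/4) = 1648 - 18 = 1630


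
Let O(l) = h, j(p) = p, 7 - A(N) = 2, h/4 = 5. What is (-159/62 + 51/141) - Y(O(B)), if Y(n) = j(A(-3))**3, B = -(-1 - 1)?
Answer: -370669/2914 ≈ -127.20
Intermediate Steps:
h = 20 (h = 4*5 = 20)
A(N) = 5 (A(N) = 7 - 1*2 = 7 - 2 = 5)
B = 2 (B = -1*(-2) = 2)
O(l) = 20
Y(n) = 125 (Y(n) = 5**3 = 125)
(-159/62 + 51/141) - Y(O(B)) = (-159/62 + 51/141) - 1*125 = (-159*1/62 + 51*(1/141)) - 125 = (-159/62 + 17/47) - 125 = -6419/2914 - 125 = -370669/2914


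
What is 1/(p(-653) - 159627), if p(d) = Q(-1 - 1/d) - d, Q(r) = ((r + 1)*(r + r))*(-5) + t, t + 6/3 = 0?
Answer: -426409/67788790664 ≈ -6.2903e-6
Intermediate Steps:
t = -2 (t = -2 + 0 = -2)
Q(r) = -2 - 10*r*(1 + r) (Q(r) = ((r + 1)*(r + r))*(-5) - 2 = ((1 + r)*(2*r))*(-5) - 2 = (2*r*(1 + r))*(-5) - 2 = -10*r*(1 + r) - 2 = -2 - 10*r*(1 + r))
p(d) = 8 - d - 10*(-1 - 1/d)² + 10/d (p(d) = (-2 - 10*(-1 - 1/d) - 10*(-1 - 1/d)²) - d = (-2 + (10 + 10/d) - 10*(-1 - 1/d)²) - d = (8 - 10*(-1 - 1/d)² + 10/d) - d = 8 - d - 10*(-1 - 1/d)² + 10/d)
1/(p(-653) - 159627) = 1/((-2 - 1*(-653) - 10/(-653) - 10/(-653)²) - 159627) = 1/((-2 + 653 - 10*(-1/653) - 10*1/426409) - 159627) = 1/((-2 + 653 + 10/653 - 10/426409) - 159627) = 1/(277598779/426409 - 159627) = 1/(-67788790664/426409) = -426409/67788790664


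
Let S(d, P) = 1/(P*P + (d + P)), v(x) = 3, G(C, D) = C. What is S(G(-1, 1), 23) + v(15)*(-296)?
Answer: -489287/551 ≈ -888.00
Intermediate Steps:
S(d, P) = 1/(P + d + P²) (S(d, P) = 1/(P² + (P + d)) = 1/(P + d + P²))
S(G(-1, 1), 23) + v(15)*(-296) = 1/(23 - 1 + 23²) + 3*(-296) = 1/(23 - 1 + 529) - 888 = 1/551 - 888 = -489287/551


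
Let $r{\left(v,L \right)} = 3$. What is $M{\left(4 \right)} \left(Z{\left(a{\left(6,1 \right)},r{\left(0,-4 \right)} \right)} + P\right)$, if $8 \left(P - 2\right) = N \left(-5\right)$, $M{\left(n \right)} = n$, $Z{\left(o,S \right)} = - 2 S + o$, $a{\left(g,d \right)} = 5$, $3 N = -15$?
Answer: $\frac{33}{2} \approx 16.5$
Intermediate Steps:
$N = -5$ ($N = \frac{1}{3} \left(-15\right) = -5$)
$Z{\left(o,S \right)} = o - 2 S$
$P = \frac{41}{8}$ ($P = 2 + \frac{\left(-5\right) \left(-5\right)}{8} = 2 + \frac{1}{8} \cdot 25 = 2 + \frac{25}{8} = \frac{41}{8} \approx 5.125$)
$M{\left(4 \right)} \left(Z{\left(a{\left(6,1 \right)},r{\left(0,-4 \right)} \right)} + P\right) = 4 \left(\left(5 - 6\right) + \frac{41}{8}\right) = 4 \left(-1 + \frac{41}{8}\right) = 4 \cdot \frac{33}{8} = \frac{33}{2}$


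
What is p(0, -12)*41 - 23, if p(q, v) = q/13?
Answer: -23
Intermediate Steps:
p(q, v) = q/13 (p(q, v) = q*(1/13) = q/13)
p(0, -12)*41 - 23 = ((1/13)*0)*41 - 23 = 0*41 - 23 = 0 - 23 = -23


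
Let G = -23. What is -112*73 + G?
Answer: -8199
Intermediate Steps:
-112*73 + G = -112*73 - 23 = -8176 - 23 = -8199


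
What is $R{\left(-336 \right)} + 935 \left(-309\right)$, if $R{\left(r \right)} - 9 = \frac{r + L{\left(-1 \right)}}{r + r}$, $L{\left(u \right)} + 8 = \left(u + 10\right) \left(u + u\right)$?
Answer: $- \frac{97072235}{336} \approx -2.8891 \cdot 10^{5}$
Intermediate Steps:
$L{\left(u \right)} = -8 + 2 u \left(10 + u\right)$ ($L{\left(u \right)} = -8 + \left(u + 10\right) \left(u + u\right) = -8 + \left(10 + u\right) 2 u = -8 + 2 u \left(10 + u\right)$)
$R{\left(r \right)} = 9 + \frac{-26 + r}{2 r}$ ($R{\left(r \right)} = 9 + \frac{r + \left(-8 + 2 \left(-1\right)^{2} + 20 \left(-1\right)\right)}{r + r} = 9 + \frac{r - 26}{2 r} = 9 + \left(r - 26\right) \frac{1}{2 r} = 9 + \left(-26 + r\right) \frac{1}{2 r} = 9 + \frac{-26 + r}{2 r}$)
$R{\left(-336 \right)} + 935 \left(-309\right) = \left(\frac{19}{2} - \frac{13}{-336}\right) + 935 \left(-309\right) = \left(\frac{19}{2} - - \frac{13}{336}\right) - 288915 = \left(\frac{19}{2} + \frac{13}{336}\right) - 288915 = \frac{3205}{336} - 288915 = - \frac{97072235}{336}$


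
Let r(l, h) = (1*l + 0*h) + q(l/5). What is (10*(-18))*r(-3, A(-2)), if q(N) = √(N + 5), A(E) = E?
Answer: 540 - 36*√110 ≈ 162.43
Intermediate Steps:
q(N) = √(5 + N)
r(l, h) = l + √(5 + l/5) (r(l, h) = (1*l + 0*h) + √(5 + l/5) = (l + 0) + √(5 + l*(⅕)) = l + √(5 + l/5))
(10*(-18))*r(-3, A(-2)) = (10*(-18))*(-3 + √(125 + 5*(-3))/5) = -180*(-3 + √(125 - 15)/5) = -180*(-3 + √110/5) = 540 - 36*√110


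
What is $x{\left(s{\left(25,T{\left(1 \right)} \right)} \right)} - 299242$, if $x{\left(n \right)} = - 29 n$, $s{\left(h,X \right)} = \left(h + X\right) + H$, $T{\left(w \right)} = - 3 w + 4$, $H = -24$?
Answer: $-299300$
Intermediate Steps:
$T{\left(w \right)} = 4 - 3 w$
$s{\left(h,X \right)} = -24 + X + h$ ($s{\left(h,X \right)} = \left(h + X\right) - 24 = \left(X + h\right) - 24 = -24 + X + h$)
$x{\left(s{\left(25,T{\left(1 \right)} \right)} \right)} - 299242 = - 29 \left(-24 + \left(4 - 3\right) + 25\right) - 299242 = - 29 \left(-24 + 1 + 25\right) - 299242 = \left(-29\right) 2 - 299242 = -58 - 299242 = -299300$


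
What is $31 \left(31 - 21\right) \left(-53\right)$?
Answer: $-16430$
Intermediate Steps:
$31 \left(31 - 21\right) \left(-53\right) = 31 \cdot 10 \left(-53\right) = 310 \left(-53\right) = -16430$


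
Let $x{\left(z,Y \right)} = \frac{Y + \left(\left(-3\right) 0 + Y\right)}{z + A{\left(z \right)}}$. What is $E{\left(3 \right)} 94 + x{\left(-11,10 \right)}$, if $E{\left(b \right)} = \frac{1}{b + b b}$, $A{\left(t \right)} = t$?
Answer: $\frac{457}{66} \approx 6.9242$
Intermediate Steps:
$x{\left(z,Y \right)} = \frac{Y}{z}$ ($x{\left(z,Y \right)} = \frac{Y + \left(\left(-3\right) 0 + Y\right)}{z + z} = \frac{Y + \left(0 + Y\right)}{2 z} = \left(Y + Y\right) \frac{1}{2 z} = 2 Y \frac{1}{2 z} = \frac{Y}{z}$)
$E{\left(b \right)} = \frac{1}{b + b^{2}}$
$E{\left(3 \right)} 94 + x{\left(-11,10 \right)} = \frac{1}{3 \left(1 + 3\right)} 94 + \frac{10}{-11} = \frac{1}{3 \cdot 4} \cdot 94 + 10 \left(- \frac{1}{11}\right) = \frac{1}{3} \cdot \frac{1}{4} \cdot 94 - \frac{10}{11} = \frac{1}{12} \cdot 94 - \frac{10}{11} = \frac{47}{6} - \frac{10}{11} = \frac{457}{66}$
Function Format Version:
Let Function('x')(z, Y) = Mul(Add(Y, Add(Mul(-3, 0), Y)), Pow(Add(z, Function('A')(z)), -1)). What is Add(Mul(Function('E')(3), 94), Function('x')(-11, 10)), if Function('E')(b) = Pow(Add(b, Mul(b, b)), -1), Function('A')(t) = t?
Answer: Rational(457, 66) ≈ 6.9242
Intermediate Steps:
Function('x')(z, Y) = Mul(Y, Pow(z, -1)) (Function('x')(z, Y) = Mul(Add(Y, Add(Mul(-3, 0), Y)), Pow(Add(z, z), -1)) = Mul(Add(Y, Add(0, Y)), Pow(Mul(2, z), -1)) = Mul(Add(Y, Y), Mul(Rational(1, 2), Pow(z, -1))) = Mul(Mul(2, Y), Mul(Rational(1, 2), Pow(z, -1))) = Mul(Y, Pow(z, -1)))
Function('E')(b) = Pow(Add(b, Pow(b, 2)), -1)
Add(Mul(Function('E')(3), 94), Function('x')(-11, 10)) = Add(Mul(Mul(Pow(3, -1), Pow(Add(1, 3), -1)), 94), Mul(10, Pow(-11, -1))) = Add(Mul(Mul(Rational(1, 3), Pow(4, -1)), 94), Mul(10, Rational(-1, 11))) = Add(Mul(Mul(Rational(1, 3), Rational(1, 4)), 94), Rational(-10, 11)) = Add(Mul(Rational(1, 12), 94), Rational(-10, 11)) = Add(Rational(47, 6), Rational(-10, 11)) = Rational(457, 66)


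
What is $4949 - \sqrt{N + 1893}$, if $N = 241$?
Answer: $4949 - \sqrt{2134} \approx 4902.8$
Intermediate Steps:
$4949 - \sqrt{N + 1893} = 4949 - \sqrt{241 + 1893} = 4949 - \sqrt{2134}$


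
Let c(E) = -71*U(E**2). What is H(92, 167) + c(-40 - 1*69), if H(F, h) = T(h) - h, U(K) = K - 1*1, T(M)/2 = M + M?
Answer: -842979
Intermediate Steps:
T(M) = 4*M (T(M) = 2*(M + M) = 2*(2*M) = 4*M)
U(K) = -1 + K (U(K) = K - 1 = -1 + K)
c(E) = 71 - 71*E**2 (c(E) = -71*(-1 + E**2) = 71 - 71*E**2)
H(F, h) = 3*h (H(F, h) = 4*h - h = 3*h)
H(92, 167) + c(-40 - 1*69) = 3*167 + (71 - 71*(-40 - 1*69)**2) = 501 + (71 - 71*(-40 - 69)**2) = 501 + (71 - 71*(-109)**2) = 501 + (71 - 71*11881) = 501 + (71 - 843551) = 501 - 843480 = -842979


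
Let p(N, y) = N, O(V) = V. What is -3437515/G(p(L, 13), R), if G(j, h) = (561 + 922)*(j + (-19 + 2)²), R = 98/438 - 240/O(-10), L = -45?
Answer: -3437515/361852 ≈ -9.4998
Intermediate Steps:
R = 5305/219 (R = 98/438 - 240/(-10) = 98*(1/438) - 240*(-⅒) = 49/219 + 24 = 5305/219 ≈ 24.224)
G(j, h) = 428587 + 1483*j (G(j, h) = 1483*(j + (-17)²) = 1483*(j + 289) = 1483*(289 + j) = 428587 + 1483*j)
-3437515/G(p(L, 13), R) = -3437515/(428587 + 1483*(-45)) = -3437515/(428587 - 66735) = -3437515/361852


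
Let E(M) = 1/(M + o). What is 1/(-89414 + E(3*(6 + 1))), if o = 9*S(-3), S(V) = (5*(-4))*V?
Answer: -561/50161253 ≈ -1.1184e-5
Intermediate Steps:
S(V) = -20*V
o = 540 (o = 9*(-20*(-3)) = 9*60 = 540)
E(M) = 1/(540 + M) (E(M) = 1/(M + 540) = 1/(540 + M))
1/(-89414 + E(3*(6 + 1))) = 1/(-89414 + 1/(540 + 3*(6 + 1))) = 1/(-89414 + 1/(540 + 3*7)) = 1/(-89414 + 1/(540 + 21)) = 1/(-89414 + 1/561) = 1/(-50161253/561) = -561/50161253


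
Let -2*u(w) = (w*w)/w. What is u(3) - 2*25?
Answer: -103/2 ≈ -51.500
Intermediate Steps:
u(w) = -w/2 (u(w) = -w*w/(2*w) = -w**2/(2*w) = -w/2)
u(3) - 2*25 = -1/2*3 - 2*25 = -3/2 - 50 = -103/2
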